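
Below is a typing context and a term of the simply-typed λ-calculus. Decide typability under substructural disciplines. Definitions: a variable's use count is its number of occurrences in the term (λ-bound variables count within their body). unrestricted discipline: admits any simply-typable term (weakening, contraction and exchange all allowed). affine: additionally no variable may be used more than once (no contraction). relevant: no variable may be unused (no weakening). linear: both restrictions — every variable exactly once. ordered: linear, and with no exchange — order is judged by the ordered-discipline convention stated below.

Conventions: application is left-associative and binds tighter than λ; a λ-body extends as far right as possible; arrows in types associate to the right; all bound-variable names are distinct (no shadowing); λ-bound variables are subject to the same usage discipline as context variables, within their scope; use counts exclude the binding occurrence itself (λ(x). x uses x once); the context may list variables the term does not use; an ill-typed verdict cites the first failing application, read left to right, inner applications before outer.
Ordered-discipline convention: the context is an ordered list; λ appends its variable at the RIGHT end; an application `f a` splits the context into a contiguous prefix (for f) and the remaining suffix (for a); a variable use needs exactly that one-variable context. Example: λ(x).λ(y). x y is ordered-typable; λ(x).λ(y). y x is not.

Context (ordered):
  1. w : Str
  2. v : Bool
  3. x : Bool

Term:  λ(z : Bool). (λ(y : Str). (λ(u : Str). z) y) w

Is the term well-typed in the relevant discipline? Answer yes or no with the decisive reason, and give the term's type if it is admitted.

no — v, x, u never used (weakening)
counts: w ×1, v ×0, x ×0, z (λ-bound) ×1, y (λ-bound) ×1, u (λ-bound) ×0
left-to-right use order: z, y, w
typing: well-typed at Bool -> Bool
across the five disciplines: ordered ✗ | linear ✗ | affine ✓ | relevant ✗ | unrestricted ✓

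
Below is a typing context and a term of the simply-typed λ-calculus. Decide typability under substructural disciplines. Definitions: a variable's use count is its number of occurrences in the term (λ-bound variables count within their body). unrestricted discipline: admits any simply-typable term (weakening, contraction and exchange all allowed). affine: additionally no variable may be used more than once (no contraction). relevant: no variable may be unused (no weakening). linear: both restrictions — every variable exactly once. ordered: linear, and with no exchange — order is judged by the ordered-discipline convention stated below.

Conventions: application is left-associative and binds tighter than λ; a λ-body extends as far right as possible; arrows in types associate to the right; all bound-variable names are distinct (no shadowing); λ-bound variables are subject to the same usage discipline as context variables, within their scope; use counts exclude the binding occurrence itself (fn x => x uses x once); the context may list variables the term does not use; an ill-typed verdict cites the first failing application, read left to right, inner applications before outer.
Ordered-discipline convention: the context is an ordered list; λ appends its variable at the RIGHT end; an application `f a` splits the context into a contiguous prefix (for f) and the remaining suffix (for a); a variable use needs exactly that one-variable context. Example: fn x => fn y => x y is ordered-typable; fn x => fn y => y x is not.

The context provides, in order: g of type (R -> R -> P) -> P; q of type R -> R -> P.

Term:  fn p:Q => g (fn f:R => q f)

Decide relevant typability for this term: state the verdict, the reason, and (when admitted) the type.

no — p left unused
counts: g=1, q=1, p (bound)=0, f (bound)=1
order of uses: g, q, f
typing: well-typed at Q -> P
across the five disciplines: ordered ✗, linear ✗, affine ✓, relevant ✗, unrestricted ✓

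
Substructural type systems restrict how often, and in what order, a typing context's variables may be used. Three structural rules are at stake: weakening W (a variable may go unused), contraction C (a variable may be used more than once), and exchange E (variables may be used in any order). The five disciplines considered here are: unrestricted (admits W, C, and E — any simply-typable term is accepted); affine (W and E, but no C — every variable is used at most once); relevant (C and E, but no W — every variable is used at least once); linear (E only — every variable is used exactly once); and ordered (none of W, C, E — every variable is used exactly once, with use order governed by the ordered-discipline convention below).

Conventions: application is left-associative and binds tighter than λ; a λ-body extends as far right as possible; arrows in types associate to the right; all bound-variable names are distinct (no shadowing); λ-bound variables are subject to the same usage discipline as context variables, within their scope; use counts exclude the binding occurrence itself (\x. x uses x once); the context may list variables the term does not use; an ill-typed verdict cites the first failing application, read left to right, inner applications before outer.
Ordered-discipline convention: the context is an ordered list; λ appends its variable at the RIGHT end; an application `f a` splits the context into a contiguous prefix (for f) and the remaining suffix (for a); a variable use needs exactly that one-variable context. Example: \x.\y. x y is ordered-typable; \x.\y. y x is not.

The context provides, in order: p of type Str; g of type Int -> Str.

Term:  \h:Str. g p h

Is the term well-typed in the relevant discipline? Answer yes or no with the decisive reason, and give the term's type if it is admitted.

no — not simply typable
use counts: p: 1; g: 1; h (λ-bound): 1
uses in reading order: g, p, h
typing: ill-typed: an argument Str mismatches the expected Int
per-discipline verdicts: ordered ✗; linear ✗; affine ✗; relevant ✗; unrestricted ✗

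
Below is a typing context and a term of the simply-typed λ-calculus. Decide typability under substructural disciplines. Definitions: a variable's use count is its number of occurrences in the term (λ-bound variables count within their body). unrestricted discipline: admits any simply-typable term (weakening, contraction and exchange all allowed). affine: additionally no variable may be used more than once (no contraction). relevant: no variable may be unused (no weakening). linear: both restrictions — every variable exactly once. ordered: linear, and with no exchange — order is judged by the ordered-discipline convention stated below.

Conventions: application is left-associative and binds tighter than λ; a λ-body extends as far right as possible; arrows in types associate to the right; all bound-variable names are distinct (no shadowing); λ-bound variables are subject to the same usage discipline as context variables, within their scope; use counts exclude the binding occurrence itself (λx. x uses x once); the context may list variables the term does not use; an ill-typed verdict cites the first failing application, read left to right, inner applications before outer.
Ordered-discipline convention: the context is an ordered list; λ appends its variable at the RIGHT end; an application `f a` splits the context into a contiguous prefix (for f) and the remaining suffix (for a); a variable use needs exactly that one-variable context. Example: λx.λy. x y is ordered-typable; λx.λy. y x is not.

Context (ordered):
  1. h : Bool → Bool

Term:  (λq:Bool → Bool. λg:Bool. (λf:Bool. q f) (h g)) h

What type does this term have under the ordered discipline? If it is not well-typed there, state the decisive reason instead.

not well-typed under ordered — needs contraction — h ×2
usage: h: 2×; q [bound]: 1×; g [bound]: 1×; f [bound]: 1×
use order (left to right): q, f, h, g, h
typing: well-typed at Bool → Bool
across the five disciplines: ordered ✗, linear ✗, affine ✗, relevant ✓, unrestricted ✓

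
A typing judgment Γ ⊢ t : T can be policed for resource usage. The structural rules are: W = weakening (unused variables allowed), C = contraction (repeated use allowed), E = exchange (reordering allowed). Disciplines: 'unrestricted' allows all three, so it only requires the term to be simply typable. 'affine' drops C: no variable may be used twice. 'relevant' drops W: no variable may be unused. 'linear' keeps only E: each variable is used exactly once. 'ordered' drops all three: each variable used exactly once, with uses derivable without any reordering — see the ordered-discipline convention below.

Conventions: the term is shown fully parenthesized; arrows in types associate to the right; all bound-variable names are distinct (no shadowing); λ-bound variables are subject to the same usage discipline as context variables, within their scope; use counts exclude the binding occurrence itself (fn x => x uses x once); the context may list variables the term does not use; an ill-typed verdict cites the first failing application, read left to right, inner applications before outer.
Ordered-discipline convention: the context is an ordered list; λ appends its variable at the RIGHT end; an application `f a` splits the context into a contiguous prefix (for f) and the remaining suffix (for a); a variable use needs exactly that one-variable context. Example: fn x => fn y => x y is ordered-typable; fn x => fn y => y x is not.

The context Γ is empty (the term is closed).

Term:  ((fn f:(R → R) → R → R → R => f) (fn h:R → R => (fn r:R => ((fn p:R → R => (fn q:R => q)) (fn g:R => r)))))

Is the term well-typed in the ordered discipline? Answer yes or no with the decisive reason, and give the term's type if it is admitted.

no — h, p, g left unused
variable uses: f (λ-bound)=1; h (λ-bound)=0; r (λ-bound)=1; p (λ-bound)=0; q (λ-bound)=1; g (λ-bound)=0
left-to-right use order: f, q, r
typing: well-typed at (R → R) → R → R → R
per-discipline verdicts: ordered ✗ · linear ✗ · affine ✓ · relevant ✗ · unrestricted ✓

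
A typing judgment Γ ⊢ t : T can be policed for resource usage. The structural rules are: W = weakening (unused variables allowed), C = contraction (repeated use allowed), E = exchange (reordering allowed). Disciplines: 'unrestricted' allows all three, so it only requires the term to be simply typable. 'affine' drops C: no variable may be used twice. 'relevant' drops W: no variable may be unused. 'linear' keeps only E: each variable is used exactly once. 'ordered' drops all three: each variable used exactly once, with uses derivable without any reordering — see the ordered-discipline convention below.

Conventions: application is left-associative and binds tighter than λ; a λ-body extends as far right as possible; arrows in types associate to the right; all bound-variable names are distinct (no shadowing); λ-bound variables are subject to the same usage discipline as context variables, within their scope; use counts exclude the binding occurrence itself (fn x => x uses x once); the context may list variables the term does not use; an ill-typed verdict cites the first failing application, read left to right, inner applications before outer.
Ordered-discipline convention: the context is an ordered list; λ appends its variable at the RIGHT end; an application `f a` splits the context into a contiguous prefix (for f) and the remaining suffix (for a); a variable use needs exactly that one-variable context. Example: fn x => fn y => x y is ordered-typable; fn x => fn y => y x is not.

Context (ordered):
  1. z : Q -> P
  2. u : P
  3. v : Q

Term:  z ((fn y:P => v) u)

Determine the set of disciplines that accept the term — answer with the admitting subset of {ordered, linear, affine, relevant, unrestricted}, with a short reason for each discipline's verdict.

admitted by: affine, unrestricted
usage: z=1; u=1; v=1; y [bound]=0
left-to-right use order: z, v, u
typing: ✓ — P
ordered: ✗ — needs weakening: y unused
linear: ✗ — needs weakening: y unused
affine: ✓ — none of z, u, v, y used more than once
relevant: ✗ — needs weakening: y unused
unrestricted: ✓ — type-checks (P) and nothing is barred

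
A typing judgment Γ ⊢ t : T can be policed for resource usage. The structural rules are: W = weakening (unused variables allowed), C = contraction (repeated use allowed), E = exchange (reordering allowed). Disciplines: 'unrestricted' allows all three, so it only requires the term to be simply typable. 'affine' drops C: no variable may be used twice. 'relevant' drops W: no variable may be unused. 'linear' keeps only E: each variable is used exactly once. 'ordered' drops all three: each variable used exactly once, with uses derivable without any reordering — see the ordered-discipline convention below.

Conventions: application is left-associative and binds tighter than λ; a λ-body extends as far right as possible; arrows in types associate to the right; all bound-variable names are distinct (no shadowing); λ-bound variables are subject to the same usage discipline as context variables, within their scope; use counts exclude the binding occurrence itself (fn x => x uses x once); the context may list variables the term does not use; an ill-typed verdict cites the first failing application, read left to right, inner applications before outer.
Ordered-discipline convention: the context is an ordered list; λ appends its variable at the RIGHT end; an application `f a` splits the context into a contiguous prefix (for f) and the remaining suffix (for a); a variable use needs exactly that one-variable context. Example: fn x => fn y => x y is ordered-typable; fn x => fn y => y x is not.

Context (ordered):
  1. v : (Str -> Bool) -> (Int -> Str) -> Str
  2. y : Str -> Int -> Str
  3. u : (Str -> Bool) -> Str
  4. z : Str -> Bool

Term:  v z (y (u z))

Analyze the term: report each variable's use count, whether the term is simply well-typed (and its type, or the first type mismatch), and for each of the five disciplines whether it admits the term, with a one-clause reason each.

variable uses: v ×1; y ×1; u ×1; z ×2
use order (left to right): v, z, y, u, z
typing: well-typed at Str
ordered ✗ (z ×2 used more than once (contraction))
linear ✗ (z ×2 used more than once (contraction))
affine ✗ (z ×2 used more than once (contraction))
relevant ✓ (v, y, u, z: all used, weakening unneeded)
unrestricted ✓ (type-checks (Str) and nothing is barred)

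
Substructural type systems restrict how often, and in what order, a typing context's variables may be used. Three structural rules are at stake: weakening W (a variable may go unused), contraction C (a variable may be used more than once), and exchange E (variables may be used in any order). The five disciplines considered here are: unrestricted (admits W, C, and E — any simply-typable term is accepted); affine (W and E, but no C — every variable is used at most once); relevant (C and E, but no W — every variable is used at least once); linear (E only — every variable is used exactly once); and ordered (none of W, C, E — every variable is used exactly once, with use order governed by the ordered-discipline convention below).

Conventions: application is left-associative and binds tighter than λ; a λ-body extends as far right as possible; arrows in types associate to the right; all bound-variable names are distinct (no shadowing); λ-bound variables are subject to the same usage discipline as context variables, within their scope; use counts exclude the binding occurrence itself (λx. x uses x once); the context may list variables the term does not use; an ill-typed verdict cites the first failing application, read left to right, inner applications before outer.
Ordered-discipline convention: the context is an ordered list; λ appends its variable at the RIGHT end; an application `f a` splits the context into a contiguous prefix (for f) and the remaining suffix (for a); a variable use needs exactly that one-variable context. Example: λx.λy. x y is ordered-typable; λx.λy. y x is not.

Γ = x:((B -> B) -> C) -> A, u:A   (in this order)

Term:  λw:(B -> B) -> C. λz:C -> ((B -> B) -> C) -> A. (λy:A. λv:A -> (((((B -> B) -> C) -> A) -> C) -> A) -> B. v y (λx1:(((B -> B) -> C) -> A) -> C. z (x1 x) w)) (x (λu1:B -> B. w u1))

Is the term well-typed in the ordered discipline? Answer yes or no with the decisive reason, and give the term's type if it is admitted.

no — uses contraction: x ×2, w ×2; u left unused
counts: x: 2×; u: 0×; w (bound): 2×; z (bound): 1×; y (bound): 1×; v (bound): 1×; x1 (bound): 1×; u1 (bound): 1×
use order (left to right): v, y, z, x1, x, w, x, w, u1
typing: the term checks, with type ((B -> B) -> C) -> (C -> ((B -> B) -> C) -> A) -> (A -> (((((B -> B) -> C) -> A) -> C) -> A) -> B) -> B
across the five disciplines: ordered ✗ · linear ✗ · affine ✗ · relevant ✗ · unrestricted ✓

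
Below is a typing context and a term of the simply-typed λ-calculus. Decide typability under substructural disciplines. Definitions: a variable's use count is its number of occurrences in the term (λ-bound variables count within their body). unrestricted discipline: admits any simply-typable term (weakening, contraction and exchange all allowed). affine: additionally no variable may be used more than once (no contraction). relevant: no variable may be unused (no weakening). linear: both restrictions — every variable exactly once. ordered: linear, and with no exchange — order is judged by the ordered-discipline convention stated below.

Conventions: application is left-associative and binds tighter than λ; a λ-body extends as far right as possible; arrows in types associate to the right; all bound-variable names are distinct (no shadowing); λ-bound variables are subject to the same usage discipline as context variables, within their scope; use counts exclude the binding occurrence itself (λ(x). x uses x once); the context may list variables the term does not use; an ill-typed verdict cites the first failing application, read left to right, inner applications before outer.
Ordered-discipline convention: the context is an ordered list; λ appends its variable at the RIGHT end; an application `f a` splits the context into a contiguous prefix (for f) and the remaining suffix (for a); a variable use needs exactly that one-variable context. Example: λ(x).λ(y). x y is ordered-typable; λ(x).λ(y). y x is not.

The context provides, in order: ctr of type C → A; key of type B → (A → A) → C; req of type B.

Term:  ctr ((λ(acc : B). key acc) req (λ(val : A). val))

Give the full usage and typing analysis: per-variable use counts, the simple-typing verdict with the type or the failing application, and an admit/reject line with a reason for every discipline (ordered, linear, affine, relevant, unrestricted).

use counts: ctr: 1×, key: 1×, req: 1×, acc [bound]: 1×, val [bound]: 1×
use order (left to right): ctr, key, acc, req, val
typing: well-typed at A
ordered ✓ (ctr, key, req, acc, val: once each, no exchange needed)
linear ✓ (exactly-once usage across ctr, key, req, acc, val)
affine ✓ (none of ctr, key, req, acc, val used more than once)
relevant ✓ (ctr, key, req, acc, val: all used, weakening unneeded)
unrestricted ✓ (well-typed at A; no restrictions here)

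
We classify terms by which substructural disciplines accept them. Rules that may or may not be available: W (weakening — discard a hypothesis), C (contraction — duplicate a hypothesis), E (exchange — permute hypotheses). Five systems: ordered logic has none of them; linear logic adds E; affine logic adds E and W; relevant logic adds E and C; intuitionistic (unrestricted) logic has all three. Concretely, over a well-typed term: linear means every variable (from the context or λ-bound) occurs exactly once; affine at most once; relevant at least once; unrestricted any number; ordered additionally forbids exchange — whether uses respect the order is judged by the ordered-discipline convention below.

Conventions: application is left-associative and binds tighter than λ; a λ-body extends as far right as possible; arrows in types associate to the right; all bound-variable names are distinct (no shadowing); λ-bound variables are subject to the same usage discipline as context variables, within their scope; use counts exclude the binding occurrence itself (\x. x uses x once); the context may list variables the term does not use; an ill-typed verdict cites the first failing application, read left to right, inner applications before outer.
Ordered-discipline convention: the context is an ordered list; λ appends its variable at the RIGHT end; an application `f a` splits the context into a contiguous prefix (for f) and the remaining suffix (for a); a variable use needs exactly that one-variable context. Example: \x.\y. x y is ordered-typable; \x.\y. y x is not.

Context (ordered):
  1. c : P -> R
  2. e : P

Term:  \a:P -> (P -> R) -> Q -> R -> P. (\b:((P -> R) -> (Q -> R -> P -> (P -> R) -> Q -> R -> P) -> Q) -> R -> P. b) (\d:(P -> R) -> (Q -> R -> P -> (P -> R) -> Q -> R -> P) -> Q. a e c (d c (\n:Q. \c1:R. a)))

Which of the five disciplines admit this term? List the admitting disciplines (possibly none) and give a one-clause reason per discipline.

accepted by: unrestricted
usage: c: 2, e: 1, a (λ-bound): 2, b (λ-bound): 1, d (λ-bound): 1, n (λ-bound): 0, c1 (λ-bound): 0
left-to-right use order: b, a, e, c, d, c, a
typing: well-typed — term : (P -> (P -> R) -> Q -> R -> P) -> ((P -> R) -> (Q -> R -> P -> (P -> R) -> Q -> R -> P) -> Q) -> R -> P
ordered ✗ (uses contraction: c ×2, a ×2; n, c1 left unused)
linear ✗ (uses contraction: c ×2, a ×2; n, c1 left unused)
affine ✗ (uses contraction: c ×2, a ×2)
relevant ✗ (n, c1 left unused)
unrestricted ✓ (typability at (P -> (P -> R) -> Q -> R -> P) -> ((P -> R) -> (Q -> R -> P -> (P -> R) -> Q -> R -> P) -> Q) -> R -> P is all that's needed)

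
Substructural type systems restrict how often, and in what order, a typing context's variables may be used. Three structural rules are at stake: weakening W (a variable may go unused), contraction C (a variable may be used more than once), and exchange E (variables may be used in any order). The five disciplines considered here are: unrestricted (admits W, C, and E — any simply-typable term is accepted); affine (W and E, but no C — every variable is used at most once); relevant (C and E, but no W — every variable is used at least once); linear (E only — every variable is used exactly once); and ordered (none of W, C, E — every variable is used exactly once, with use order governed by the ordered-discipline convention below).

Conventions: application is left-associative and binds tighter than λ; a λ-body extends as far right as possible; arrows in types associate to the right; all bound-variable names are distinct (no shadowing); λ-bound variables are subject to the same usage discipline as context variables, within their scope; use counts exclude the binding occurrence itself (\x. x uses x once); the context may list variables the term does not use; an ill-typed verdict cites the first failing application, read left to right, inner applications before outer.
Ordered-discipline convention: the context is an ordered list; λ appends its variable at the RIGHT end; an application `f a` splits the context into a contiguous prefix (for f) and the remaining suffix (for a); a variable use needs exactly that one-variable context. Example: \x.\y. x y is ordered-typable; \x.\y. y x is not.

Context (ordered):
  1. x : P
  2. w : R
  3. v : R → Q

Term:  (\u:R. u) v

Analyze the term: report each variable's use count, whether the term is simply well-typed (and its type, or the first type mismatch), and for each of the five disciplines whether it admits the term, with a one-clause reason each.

use counts: x=0, w=0, v=1, u (bound)=1
use order (left to right): u, v
typing: ill-typed: argument of type R → Q where R is required
ordered: ✗ — a type mismatch blocks all five
linear: ✗ — the type mismatch rejects it
affine: ✗ — not simply typable
relevant: ✗ — fails simple typing
unrestricted: ✗ — a type mismatch blocks all five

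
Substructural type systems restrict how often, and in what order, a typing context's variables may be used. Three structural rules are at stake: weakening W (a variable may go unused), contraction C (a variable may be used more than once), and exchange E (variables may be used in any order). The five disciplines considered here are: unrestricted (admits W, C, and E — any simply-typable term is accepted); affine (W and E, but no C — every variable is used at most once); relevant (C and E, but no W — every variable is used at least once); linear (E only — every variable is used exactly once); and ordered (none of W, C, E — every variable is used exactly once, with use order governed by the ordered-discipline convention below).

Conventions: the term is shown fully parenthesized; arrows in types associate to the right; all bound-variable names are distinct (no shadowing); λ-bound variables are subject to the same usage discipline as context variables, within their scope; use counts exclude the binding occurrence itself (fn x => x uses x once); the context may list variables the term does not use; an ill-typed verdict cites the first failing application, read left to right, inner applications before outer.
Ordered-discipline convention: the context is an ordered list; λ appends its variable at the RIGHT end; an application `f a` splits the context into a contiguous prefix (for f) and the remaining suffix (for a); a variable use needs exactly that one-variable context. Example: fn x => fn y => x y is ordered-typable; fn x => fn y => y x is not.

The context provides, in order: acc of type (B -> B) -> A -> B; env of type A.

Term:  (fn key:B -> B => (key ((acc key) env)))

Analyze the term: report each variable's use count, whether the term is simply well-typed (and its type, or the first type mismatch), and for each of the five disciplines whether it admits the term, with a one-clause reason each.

counts: acc: 1×, env: 1×, key [bound]: 2×
order of uses: key, acc, key, env
typing: well-typed at (B -> B) -> B
ordered: ✗, repeated use of key ×2
linear: ✗, repeated use of key ×2
affine: ✗, repeated use of key ×2
relevant: ✓, none of acc, env, key goes unused
unrestricted: ✓, simply typable at (B -> B) -> B; W, C, E all held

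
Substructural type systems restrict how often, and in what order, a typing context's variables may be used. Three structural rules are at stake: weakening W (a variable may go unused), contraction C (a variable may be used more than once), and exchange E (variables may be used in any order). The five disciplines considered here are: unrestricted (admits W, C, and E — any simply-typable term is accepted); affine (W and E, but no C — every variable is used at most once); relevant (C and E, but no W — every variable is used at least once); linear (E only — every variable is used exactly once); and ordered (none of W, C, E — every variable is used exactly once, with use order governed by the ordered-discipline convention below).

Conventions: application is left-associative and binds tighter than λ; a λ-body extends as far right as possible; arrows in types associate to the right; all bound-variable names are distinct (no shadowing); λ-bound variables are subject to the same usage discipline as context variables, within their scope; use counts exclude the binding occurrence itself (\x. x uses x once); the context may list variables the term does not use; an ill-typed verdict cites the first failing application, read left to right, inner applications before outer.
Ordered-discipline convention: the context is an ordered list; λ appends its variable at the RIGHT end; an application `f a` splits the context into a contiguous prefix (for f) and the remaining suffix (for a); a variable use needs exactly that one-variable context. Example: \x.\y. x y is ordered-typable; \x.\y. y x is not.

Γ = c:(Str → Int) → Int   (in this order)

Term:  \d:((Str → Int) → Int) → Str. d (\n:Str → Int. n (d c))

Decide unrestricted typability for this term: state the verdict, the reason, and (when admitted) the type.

yes — type-checks ((((Str → Int) → Int) → Str) → Str) and nothing is barred; term : (((Str → Int) → Int) → Str) → Str
usage: c: 1×; d [bound]: 2×; n [bound]: 1×
use order (left to right): d, n, d, c
typing: ✓ — (((Str → Int) → Int) → Str) → Str
per-discipline verdicts: ordered ✗; linear ✗; affine ✗; relevant ✓; unrestricted ✓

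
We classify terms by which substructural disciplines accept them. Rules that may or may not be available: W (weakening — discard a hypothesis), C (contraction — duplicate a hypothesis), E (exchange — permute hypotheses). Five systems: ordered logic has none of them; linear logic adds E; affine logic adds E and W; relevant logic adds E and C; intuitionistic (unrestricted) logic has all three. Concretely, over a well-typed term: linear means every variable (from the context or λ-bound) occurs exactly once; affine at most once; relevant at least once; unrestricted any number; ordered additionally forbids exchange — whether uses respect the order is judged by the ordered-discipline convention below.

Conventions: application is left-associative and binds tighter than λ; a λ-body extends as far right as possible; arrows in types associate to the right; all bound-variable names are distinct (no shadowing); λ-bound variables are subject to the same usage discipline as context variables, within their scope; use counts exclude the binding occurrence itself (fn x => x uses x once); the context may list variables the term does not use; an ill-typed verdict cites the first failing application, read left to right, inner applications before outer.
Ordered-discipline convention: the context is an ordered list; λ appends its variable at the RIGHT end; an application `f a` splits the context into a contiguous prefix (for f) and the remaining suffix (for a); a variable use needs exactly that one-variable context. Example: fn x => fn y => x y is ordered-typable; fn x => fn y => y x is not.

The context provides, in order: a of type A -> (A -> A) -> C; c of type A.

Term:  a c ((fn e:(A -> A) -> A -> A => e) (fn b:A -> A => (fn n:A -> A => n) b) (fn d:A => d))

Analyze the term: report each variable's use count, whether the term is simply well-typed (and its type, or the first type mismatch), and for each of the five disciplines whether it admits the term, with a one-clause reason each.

counts: a ×1; c ×1; e (bound) ×1; b (bound) ×1; n (bound) ×1; d (bound) ×1
uses in reading order: a, c, e, n, b, d
typing: ✓ — C
ordered ✓ (one use each (a, c, e, b, n, d); ordered split holds)
linear ✓ (a, c, e, b, n, d: one use apiece)
affine ✓ (at most one use each (a, c, e, b, n, d))
relevant ✓ (at least one use each (a, c, e, b, n, d))
unrestricted ✓ (typability at C is all that's needed)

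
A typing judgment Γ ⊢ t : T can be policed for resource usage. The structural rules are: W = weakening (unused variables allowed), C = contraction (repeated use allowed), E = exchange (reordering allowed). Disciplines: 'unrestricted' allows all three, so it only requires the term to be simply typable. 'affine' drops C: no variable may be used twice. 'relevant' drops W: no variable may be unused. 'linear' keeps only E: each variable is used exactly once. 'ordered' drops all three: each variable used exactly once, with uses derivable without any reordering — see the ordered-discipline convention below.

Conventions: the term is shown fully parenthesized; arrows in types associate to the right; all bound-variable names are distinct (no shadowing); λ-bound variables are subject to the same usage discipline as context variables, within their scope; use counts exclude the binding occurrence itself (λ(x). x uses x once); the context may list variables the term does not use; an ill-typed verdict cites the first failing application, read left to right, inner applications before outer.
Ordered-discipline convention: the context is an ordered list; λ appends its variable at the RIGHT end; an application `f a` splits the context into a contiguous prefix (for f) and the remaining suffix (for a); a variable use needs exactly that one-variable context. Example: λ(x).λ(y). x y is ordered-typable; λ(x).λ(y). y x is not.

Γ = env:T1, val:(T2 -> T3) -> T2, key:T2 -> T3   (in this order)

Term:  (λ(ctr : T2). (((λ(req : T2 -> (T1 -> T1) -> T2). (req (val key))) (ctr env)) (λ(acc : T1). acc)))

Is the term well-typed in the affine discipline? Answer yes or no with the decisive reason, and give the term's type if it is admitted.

no — fails simple typing
counts: env=1, val=1, key=1, ctr (λ-bound)=1, req (λ-bound)=1, acc (λ-bound)=1
uses in reading order: req, val, key, ctr, env, acc
typing: ill-typed: can't apply a value of type T2
all disciplines: ordered ✗ | linear ✗ | affine ✗ | relevant ✗ | unrestricted ✗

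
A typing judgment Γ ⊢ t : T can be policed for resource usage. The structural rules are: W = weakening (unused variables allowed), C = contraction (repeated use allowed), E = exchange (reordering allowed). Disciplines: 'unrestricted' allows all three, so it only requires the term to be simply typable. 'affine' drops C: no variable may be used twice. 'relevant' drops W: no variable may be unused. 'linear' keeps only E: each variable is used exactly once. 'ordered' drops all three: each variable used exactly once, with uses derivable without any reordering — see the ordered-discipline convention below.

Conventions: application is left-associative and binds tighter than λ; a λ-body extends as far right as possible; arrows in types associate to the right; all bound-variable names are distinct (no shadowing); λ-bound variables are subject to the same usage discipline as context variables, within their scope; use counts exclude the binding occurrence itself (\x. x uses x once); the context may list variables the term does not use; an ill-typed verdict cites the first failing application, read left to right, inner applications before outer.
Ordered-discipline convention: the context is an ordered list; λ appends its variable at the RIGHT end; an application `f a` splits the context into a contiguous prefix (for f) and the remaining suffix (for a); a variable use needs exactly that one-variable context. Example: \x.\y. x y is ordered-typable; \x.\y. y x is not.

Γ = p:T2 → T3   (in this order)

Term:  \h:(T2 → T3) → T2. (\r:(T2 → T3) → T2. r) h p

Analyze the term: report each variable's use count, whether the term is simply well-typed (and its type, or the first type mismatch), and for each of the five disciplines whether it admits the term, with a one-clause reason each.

counts: p: 1; h (λ-bound): 1; r (λ-bound): 1
use order (left to right): r, h, p
typing: well-typed at ((T2 → T3) → T2) → T2
ordered: ✗ — no contiguous prefix/suffix split fits r, h, p
linear: ✓ — p, h, r: one use apiece
affine: ✓ — no duplicate uses among p, h, r
relevant: ✓ — p, h, r: all used, weakening unneeded
unrestricted: ✓ — typability at ((T2 → T3) → T2) → T2 is all that's needed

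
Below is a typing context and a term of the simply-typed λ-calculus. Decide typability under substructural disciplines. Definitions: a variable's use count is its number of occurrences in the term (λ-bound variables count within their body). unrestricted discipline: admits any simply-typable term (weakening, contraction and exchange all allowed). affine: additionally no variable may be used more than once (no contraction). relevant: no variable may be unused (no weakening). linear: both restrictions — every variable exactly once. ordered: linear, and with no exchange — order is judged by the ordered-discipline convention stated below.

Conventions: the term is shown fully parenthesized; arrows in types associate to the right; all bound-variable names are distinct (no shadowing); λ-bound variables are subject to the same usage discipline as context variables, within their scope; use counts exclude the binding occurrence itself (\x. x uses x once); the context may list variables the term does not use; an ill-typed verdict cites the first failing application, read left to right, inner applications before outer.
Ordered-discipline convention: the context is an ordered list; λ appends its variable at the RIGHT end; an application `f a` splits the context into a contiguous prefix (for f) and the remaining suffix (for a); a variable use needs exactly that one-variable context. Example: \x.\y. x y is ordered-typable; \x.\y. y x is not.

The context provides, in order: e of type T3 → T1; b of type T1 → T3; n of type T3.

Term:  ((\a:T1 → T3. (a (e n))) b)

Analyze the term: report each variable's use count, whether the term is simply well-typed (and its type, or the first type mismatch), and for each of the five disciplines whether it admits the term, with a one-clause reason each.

use counts: e: 1×; b: 1×; n: 1×; a (λ-bound): 1×
order of uses: a, e, n, b
typing: well-typed at T3
ordered ✗ (use order a, e, n, b needs exchange)
linear ✓ (each of e, b, n, a used exactly once)
affine ✓ (none of e, b, n, a used more than once)
relevant ✓ (every one of e, b, n, a appears)
unrestricted ✓ (simply typable at T3; W, C, E all held)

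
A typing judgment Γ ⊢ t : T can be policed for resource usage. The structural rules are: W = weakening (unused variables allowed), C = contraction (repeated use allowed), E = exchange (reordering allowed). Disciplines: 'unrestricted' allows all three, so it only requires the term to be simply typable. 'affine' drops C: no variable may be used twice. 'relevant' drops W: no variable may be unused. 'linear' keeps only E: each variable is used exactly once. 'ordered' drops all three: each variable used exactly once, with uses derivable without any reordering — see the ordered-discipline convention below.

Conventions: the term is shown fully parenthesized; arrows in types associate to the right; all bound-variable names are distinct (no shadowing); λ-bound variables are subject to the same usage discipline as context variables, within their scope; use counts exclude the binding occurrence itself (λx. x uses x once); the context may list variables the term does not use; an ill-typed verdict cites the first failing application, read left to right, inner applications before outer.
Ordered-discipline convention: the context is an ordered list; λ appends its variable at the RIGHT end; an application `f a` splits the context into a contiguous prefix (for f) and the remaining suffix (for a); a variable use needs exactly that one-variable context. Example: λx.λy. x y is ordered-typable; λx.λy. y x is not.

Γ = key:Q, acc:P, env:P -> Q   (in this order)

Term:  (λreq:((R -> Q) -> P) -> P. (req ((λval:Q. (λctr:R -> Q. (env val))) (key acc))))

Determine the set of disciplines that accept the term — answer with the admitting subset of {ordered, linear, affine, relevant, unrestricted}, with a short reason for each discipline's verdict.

admitting disciplines: none
variable uses: key: 1, acc: 1, env: 1, req [bound]: 1, val [bound]: 1, ctr [bound]: 0
left-to-right use order: req, env, val, key, acc
typing: ill-typed: an argument Q mismatches the expected P
ordered: ✗, fails simple typing
linear: ✗, a type mismatch blocks all five
affine: ✗, the type mismatch rejects it
relevant: ✗, not simply typable
unrestricted: ✗, fails simple typing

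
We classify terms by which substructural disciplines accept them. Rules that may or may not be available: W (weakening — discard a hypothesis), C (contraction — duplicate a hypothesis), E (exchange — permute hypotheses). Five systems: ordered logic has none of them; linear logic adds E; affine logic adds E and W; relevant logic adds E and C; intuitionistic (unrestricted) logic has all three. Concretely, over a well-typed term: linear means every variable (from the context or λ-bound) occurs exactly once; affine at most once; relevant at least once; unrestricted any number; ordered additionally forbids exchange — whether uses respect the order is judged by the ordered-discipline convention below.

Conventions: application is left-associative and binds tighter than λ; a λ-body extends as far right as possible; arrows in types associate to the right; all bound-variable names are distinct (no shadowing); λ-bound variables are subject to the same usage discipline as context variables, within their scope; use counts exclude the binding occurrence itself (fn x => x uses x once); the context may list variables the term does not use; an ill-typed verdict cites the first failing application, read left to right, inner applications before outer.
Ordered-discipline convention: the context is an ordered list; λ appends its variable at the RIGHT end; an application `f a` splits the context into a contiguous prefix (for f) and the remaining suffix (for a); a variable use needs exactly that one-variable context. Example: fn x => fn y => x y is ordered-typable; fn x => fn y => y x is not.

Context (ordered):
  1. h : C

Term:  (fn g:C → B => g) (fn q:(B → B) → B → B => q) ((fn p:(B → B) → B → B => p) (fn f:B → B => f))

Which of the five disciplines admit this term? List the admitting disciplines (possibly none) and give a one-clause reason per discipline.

admitted in: none
variable uses: h=0; g [bound]=1; q [bound]=1; p [bound]=1; f [bound]=1
left-to-right use order: g, q, p, f
typing: ill-typed: an argument ((B → B) → B → B) → (B → B) → B → B mismatches the expected C → B
ordered ✗ (a type mismatch blocks all five)
linear ✗ (the type mismatch rejects it)
affine ✗ (not simply typable)
relevant ✗ (fails simple typing)
unrestricted ✗ (a type mismatch blocks all five)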